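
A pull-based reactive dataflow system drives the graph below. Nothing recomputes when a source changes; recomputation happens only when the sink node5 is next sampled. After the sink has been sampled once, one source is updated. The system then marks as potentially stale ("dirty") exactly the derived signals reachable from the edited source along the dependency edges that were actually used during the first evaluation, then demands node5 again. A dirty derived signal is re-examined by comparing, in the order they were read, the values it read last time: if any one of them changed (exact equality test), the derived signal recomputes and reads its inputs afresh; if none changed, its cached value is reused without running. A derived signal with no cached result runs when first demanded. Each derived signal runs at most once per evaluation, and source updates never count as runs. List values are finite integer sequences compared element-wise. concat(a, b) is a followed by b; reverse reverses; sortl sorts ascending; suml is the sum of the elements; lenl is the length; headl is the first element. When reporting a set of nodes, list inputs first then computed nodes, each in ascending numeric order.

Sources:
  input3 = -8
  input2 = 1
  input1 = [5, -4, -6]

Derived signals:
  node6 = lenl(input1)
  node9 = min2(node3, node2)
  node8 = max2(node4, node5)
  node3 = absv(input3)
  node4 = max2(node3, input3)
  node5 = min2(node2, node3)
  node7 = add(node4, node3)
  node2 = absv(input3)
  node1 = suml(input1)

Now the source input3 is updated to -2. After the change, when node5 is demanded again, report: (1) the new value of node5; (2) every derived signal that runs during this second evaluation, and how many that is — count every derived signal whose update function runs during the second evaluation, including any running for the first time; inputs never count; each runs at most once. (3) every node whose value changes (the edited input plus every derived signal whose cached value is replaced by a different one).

First evaluation (everything demanded from the output):
  node2 = absv(-8) = 8
  node3 = absv(-8) = 8
  node5 = min2(8, 8) = 8

Propagation after the edit:
  node2: runs — input3 -8->-2; result 2.
  node3: runs — input3 -8->-2; result 2.
  node5: runs — node2 8->2; node3 8->2; result 2.

New value of node5: 2.
Derived signals that run: node2, node3, node5 — 3 in total.
Values that change: input3, node2, node3, node5.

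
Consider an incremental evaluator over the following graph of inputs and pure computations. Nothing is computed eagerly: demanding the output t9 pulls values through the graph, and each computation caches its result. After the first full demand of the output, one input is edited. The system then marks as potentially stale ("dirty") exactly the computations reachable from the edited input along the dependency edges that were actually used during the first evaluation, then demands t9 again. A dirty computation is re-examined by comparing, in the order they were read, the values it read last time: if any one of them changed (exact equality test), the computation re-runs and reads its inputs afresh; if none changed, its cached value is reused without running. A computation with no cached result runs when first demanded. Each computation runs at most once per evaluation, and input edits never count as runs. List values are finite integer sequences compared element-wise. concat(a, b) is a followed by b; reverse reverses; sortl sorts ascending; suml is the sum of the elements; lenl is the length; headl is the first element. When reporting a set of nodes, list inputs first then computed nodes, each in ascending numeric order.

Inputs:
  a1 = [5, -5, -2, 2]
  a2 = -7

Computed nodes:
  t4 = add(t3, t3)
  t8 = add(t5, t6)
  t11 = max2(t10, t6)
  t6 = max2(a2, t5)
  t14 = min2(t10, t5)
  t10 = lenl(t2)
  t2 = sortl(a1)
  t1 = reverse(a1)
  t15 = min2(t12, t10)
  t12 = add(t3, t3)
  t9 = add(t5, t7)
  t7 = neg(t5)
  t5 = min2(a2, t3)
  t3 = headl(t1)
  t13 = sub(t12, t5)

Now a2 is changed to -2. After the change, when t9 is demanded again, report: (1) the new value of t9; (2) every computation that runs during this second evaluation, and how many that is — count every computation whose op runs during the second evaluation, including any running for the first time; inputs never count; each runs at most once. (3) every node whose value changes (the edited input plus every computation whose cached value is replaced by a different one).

t9 now evaluates to 0.
Run set: t5, t7, t9 (3 run).
Changed values: a2, t5, t7.

Initial pass — values computed on the first demand:
  t1 = reverse([5, -5, -2, 2]) = [2, -2, -5, 5]
  t3 = headl([2, -2, -5, 5]) = 2
  t5 = min2(-7, 2) = -7
  t7 = neg(-7) = 7
  t9 = add(-7, 7) = 0

Second demand — change propagation:
  t5: re-runs because a2 -7->-2; new result -2.
  t7: re-runs because t5 -7->-2; new result 2.
  t9: re-runs because t5 -7->-2; t7 7->2; new result 0 (unchanged).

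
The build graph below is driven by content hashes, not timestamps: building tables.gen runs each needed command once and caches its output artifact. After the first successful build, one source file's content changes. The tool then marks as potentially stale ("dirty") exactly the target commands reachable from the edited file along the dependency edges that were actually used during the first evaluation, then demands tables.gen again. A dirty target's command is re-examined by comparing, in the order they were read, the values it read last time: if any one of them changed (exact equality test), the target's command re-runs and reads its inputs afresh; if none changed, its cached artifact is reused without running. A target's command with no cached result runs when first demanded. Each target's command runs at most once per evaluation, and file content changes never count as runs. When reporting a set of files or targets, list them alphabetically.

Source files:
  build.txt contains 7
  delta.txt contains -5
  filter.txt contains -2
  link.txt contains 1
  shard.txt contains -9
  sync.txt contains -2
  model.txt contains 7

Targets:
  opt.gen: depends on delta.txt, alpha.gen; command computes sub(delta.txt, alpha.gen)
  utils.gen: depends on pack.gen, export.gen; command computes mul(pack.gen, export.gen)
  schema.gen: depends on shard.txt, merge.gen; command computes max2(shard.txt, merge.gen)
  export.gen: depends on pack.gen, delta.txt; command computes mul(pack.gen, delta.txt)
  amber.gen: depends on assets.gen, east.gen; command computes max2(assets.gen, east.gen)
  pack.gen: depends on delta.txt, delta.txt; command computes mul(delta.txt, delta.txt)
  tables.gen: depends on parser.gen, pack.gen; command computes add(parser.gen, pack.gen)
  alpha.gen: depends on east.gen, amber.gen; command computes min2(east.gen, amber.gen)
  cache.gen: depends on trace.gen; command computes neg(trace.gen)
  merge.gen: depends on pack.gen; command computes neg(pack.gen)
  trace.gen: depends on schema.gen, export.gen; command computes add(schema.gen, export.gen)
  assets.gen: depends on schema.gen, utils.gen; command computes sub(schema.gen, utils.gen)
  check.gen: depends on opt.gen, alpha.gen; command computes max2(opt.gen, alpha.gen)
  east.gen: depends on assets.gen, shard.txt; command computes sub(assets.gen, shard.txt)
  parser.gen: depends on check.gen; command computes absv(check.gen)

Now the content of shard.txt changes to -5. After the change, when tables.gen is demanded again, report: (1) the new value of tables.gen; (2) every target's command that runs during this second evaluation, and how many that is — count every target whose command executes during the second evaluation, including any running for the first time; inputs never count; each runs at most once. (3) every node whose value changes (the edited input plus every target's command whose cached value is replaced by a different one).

tables.gen now evaluates to 3150.
Run set: amber.gen, assets.gen, east.gen, schema.gen (4 run).
Changed values: assets.gen, schema.gen, shard.txt.
The important point: at alpha.gen every value read last time is unchanged, so the dirty flag clears without a run.

Initial pass — values computed on the first demand:
  pack.gen = mul(-5, -5) = 25
  export.gen = mul(25, -5) = -125
  merge.gen = neg(25) = -25
  schema.gen = max2(-9, -25) = -9
  utils.gen = mul(25, -125) = -3125
  assets.gen = sub(-9, -3125) = 3116
  east.gen = sub(3116, -9) = 3125
  amber.gen = max2(3116, 3125) = 3125
  alpha.gen = min2(3125, 3125) = 3125
  opt.gen = sub(-5, 3125) = -3130
  check.gen = max2(-3130, 3125) = 3125
  parser.gen = absv(3125) = 3125
  tables.gen = add(3125, 25) = 3150

Second demand — change propagation:
  schema.gen: re-runs because shard.txt -9->-5; new result -5.
  assets.gen: re-runs because schema.gen -9->-5; new result 3120.
  east.gen: re-runs because assets.gen 3116->3120; shard.txt -9->-5; new result 3125 (unchanged).
  amber.gen: re-runs because assets.gen 3116->3120; new result 3125 (unchanged).
  alpha.gen: re-examined; everything it read last time is the same (east.gen unchanged, amber.gen unchanged) — cache 3125 kept, no run.
  opt.gen: re-examined; everything it read last time is the same (delta.txt unchanged, alpha.gen unchanged) — cache -3130 kept, no run.
  check.gen: re-examined; everything it read last time is the same (opt.gen unchanged, alpha.gen unchanged) — cache 3125 kept, no run.
  parser.gen: re-examined; everything it read last time is the same (check.gen unchanged) — cache 3125 kept, no run.
  tables.gen: re-examined; everything it read last time is the same (parser.gen unchanged, pack.gen unchanged) — cache 3150 kept, no run.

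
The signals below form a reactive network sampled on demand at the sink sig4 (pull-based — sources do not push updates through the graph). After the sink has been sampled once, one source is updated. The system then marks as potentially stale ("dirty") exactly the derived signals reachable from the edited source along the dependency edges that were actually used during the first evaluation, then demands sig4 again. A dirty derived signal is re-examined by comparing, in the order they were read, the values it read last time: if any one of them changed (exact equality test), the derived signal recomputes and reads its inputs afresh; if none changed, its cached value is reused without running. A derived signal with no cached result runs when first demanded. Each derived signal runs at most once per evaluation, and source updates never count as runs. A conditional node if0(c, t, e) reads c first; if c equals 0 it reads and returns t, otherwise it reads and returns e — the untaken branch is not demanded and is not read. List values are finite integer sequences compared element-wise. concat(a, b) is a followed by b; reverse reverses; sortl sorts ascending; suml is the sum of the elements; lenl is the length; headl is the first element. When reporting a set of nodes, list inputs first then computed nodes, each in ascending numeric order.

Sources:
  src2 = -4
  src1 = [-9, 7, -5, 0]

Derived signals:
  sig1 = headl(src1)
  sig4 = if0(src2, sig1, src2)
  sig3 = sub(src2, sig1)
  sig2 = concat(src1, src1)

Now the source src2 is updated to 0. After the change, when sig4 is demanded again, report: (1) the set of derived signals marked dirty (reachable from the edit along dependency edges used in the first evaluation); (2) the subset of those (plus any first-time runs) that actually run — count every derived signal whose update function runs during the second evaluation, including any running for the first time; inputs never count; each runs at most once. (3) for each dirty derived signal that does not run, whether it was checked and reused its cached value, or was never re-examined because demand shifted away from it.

Dirty set: sig4.
Run set: sig1, sig4 (2 run).
All dirty derived signals ended up running.
The important point: the flipped condition pulls in fresh nodes; sig1 runs for the first time.

Initial pass — values computed on the first demand:
  sig4 = if0(src2=-4 -> else branch src2) = -4

Second demand — change propagation:
  sig1: newly demanded (no cache) — executes and yields -9.
  sig4: re-runs because src2 -4->0; src2 -4->0; new result -9.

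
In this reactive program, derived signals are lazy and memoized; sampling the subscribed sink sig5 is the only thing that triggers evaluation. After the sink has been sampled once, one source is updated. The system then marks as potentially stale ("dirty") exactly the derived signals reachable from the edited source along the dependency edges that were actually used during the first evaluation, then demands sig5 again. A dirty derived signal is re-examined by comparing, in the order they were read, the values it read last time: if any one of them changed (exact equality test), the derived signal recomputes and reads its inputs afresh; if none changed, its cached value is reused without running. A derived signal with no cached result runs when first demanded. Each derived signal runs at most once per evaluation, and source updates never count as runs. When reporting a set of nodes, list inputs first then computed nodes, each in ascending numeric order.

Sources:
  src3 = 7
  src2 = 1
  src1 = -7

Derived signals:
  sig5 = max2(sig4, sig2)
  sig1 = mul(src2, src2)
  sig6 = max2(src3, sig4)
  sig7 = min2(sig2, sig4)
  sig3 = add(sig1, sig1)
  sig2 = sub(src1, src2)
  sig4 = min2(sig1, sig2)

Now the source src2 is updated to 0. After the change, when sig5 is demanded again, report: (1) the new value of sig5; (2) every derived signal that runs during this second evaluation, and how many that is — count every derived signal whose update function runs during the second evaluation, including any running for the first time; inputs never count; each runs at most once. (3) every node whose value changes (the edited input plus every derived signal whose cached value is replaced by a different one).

First demand of the output computes:
  sig1 = mul(1, 1) = 1
  sig2 = sub(-7, 1) = -8
  sig4 = min2(1, -8) = -8
  sig5 = max2(-8, -8) = -8

After the edit, cleaning proceeds:
  sig1: a read changed (src2 1->0; src2 1->0) — executes, giving 0.
  sig2: a read changed (src2 1->0) — executes, giving -7.
  sig4: a read changed (sig1 1->0; sig2 -8->-7) — executes, giving -7.
  sig5: a read changed (sig4 -8->-7; sig2 -8->-7) — executes, giving -7.

Demanding sig5 again yields -7.
4 derived signals run: sig1, sig2, sig4, sig5.
The nodes whose values change: src2, sig1, sig2, sig4, sig5.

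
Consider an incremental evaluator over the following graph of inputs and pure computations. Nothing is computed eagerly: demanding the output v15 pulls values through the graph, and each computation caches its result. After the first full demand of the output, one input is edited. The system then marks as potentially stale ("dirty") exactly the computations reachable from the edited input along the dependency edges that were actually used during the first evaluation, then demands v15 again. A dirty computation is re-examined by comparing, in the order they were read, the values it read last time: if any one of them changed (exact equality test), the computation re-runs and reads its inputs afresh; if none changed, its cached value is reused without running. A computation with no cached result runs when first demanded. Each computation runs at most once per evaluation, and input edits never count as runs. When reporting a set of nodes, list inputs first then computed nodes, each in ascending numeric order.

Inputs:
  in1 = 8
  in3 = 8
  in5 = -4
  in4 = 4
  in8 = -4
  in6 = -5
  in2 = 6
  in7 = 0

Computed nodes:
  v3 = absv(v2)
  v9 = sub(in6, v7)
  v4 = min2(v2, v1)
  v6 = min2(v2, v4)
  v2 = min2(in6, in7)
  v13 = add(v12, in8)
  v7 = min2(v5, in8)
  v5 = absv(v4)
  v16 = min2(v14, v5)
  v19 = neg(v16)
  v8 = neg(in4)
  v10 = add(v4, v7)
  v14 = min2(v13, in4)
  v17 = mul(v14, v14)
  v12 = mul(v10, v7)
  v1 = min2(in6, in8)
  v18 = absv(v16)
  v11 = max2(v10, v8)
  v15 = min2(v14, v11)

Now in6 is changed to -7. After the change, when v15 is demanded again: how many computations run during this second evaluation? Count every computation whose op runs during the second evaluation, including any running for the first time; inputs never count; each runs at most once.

Run set: v1, v2, v4, v5, v7, v10, v11, v12, v13, v14 (10 run).
The important point: at v15 every value read last time is unchanged, so the dirty flag clears without a run.

Initial pass — values computed on the first demand:
  v1 = min2(-5, -4) = -5
  v2 = min2(-5, 0) = -5
  v4 = min2(-5, -5) = -5
  v5 = absv(-5) = 5
  v7 = min2(5, -4) = -4
  v8 = neg(4) = -4
  v10 = add(-5, -4) = -9
  v11 = max2(-9, -4) = -4
  v12 = mul(-9, -4) = 36
  v13 = add(36, -4) = 32
  v14 = min2(32, 4) = 4
  v15 = min2(4, -4) = -4

Second demand — change propagation:
  v1: re-runs because in6 -5->-7; new result -7.
  v2: re-runs because in6 -5->-7; new result -7.
  v4: re-runs because v2 -5->-7; v1 -5->-7; new result -7.
  v5: re-runs because v4 -5->-7; new result 7.
  v7: re-runs because v5 5->7; new result -4 (unchanged).
  v10: re-runs because v4 -5->-7; new result -11.
  v11: re-runs because v10 -9->-11; new result -4 (unchanged).
  v12: re-runs because v10 -9->-11; new result 44.
  v13: re-runs because v12 36->44; new result 40.
  v14: re-runs because v13 32->40; new result 4 (unchanged).
  v15: re-examined; everything it read last time is the same (v14 unchanged, v11 unchanged) — cache -4 kept, no run.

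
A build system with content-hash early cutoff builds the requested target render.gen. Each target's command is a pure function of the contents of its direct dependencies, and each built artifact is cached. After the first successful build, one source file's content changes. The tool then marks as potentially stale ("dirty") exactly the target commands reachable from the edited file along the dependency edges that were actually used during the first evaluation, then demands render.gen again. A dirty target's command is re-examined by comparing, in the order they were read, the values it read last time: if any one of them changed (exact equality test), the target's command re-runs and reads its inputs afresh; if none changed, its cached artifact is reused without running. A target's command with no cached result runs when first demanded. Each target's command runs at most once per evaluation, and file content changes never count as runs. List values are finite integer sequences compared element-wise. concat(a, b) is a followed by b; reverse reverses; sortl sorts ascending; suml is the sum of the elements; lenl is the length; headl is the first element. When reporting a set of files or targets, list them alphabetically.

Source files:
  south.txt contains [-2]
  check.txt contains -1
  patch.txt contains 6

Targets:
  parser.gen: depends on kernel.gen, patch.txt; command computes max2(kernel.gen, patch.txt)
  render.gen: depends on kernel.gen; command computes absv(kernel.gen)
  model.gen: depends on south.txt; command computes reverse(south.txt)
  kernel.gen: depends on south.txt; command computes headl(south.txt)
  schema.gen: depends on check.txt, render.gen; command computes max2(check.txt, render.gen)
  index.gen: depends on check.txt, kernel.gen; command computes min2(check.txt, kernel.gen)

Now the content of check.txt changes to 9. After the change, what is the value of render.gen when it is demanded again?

First evaluation (everything demanded from the output):
  kernel.gen = headl([-2]) = -2
  render.gen = absv(-2) = 2

Propagation after the edit:
  check.txt feeds no computation that the output demands — nothing is marked dirty and nothing runs.

Key observation: check.txt is never demanded by the output, so the edit triggers no recomputation at all.

New value of render.gen: 2.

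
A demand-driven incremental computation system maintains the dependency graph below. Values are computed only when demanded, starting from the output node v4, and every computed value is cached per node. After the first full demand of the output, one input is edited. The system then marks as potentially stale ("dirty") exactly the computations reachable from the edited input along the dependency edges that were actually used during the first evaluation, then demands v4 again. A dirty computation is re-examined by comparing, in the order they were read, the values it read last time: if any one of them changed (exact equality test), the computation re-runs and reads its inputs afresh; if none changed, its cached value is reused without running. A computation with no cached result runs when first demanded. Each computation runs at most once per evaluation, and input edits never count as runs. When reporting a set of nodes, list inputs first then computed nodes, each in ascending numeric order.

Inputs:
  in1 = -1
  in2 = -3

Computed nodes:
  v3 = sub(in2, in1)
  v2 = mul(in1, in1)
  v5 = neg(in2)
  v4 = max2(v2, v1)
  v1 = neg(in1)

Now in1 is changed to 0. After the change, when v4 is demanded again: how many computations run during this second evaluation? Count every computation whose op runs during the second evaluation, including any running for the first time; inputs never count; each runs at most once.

Computations that run: v1, v2, v4 — 3 in total.

First evaluation (everything demanded from the output):
  v1 = neg(-1) = 1
  v2 = mul(-1, -1) = 1
  v4 = max2(1, 1) = 1

Propagation after the edit:
  v1: runs — in1 -1->0; result 0.
  v2: runs — in1 -1->0; in1 -1->0; result 0.
  v4: runs — v2 1->0; v1 1->0; result 0.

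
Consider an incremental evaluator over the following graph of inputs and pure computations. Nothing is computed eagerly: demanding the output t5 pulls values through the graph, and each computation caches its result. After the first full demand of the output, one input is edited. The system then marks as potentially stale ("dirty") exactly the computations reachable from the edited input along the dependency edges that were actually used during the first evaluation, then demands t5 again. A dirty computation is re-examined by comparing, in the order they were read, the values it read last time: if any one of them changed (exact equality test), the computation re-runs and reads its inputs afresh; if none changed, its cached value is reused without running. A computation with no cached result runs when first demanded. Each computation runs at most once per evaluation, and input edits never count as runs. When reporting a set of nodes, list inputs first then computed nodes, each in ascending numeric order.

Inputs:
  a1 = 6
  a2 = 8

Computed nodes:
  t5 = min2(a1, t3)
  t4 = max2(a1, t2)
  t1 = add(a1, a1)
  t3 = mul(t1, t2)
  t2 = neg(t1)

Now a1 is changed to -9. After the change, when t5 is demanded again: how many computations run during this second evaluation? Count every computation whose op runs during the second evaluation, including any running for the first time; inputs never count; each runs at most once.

Initial pass — values computed on the first demand:
  t1 = add(6, 6) = 12
  t2 = neg(12) = -12
  t3 = mul(12, -12) = -144
  t5 = min2(6, -144) = -144

Second demand — change propagation:
  t1: re-runs because a1 6->-9; a1 6->-9; new result -18.
  t2: re-runs because t1 12->-18; new result 18.
  t3: re-runs because t1 12->-18; t2 -12->18; new result -324.
  t5: re-runs because a1 6->-9; t3 -144->-324; new result -324.

Run set: t1, t2, t3, t5 (4 run).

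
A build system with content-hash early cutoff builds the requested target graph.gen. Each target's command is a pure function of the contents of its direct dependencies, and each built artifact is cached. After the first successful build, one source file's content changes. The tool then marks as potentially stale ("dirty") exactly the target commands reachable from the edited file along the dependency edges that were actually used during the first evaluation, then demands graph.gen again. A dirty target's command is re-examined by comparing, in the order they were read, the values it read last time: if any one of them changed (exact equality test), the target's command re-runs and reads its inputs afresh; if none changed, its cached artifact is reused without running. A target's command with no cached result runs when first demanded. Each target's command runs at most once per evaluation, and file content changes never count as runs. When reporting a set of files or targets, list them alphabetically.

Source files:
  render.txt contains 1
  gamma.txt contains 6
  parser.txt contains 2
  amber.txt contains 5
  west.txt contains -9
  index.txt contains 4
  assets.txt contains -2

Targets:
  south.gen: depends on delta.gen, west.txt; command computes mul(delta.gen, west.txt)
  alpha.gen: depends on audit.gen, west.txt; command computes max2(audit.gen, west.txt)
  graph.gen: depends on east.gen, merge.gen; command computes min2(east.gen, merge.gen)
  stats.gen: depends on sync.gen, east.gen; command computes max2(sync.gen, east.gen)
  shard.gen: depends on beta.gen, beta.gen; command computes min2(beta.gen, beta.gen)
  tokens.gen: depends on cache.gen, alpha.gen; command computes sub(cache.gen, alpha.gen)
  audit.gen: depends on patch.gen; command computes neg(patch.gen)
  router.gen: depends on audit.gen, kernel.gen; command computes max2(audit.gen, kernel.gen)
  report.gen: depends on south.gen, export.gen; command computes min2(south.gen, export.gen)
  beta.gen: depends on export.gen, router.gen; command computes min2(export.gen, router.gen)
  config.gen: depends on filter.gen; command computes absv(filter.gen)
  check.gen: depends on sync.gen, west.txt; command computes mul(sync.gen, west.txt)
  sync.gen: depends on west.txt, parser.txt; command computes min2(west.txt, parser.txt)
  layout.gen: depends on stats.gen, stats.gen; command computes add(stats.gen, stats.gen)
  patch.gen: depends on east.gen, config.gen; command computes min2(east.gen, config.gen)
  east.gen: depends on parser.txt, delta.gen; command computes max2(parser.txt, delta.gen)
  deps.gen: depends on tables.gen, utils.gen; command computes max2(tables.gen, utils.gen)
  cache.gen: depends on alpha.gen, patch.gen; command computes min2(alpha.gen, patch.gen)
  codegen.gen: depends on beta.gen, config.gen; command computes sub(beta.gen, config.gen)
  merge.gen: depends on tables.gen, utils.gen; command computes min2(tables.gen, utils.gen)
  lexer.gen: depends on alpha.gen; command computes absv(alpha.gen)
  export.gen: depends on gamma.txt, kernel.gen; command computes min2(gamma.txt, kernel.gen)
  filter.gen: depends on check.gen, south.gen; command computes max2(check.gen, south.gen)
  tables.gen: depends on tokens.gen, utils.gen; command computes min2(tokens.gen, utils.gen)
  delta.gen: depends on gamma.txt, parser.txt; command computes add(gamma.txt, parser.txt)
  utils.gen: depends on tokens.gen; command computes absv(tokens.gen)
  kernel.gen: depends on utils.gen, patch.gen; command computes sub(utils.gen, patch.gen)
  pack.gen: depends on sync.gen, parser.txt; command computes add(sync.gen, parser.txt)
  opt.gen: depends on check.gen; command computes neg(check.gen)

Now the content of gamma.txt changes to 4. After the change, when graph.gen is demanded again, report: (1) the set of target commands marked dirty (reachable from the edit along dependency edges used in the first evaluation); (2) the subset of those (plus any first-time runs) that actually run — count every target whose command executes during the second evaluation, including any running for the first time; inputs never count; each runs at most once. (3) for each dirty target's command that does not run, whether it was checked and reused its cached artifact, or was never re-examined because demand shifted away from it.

First evaluation (everything demanded from the output):
  delta.gen = add(6, 2) = 8
  east.gen = max2(2, 8) = 8
  south.gen = mul(8, -9) = -72
  sync.gen = min2(-9, 2) = -9
  check.gen = mul(-9, -9) = 81
  filter.gen = max2(81, -72) = 81
  config.gen = absv(81) = 81
  patch.gen = min2(8, 81) = 8
  audit.gen = neg(8) = -8
  alpha.gen = max2(-8, -9) = -8
  cache.gen = min2(-8, 8) = -8
  tokens.gen = sub(-8, -8) = 0
  utils.gen = absv(0) = 0
  tables.gen = min2(0, 0) = 0
  merge.gen = min2(0, 0) = 0
  graph.gen = min2(8, 0) = 0

Propagation after the edit:
  delta.gen: runs — gamma.txt 6->4; result 6.
  east.gen: runs — delta.gen 8->6; result 6.
  south.gen: runs — delta.gen 8->6; result -54.
  filter.gen: runs — south.gen -72->-54; result 81 (same value as before).
  config.gen: checked — values it read are unchanged (filter.gen unchanged); reused cached 81 without running.
  patch.gen: runs — east.gen 8->6; result 6.
  audit.gen: runs — patch.gen 8->6; result -6.
  alpha.gen: runs — audit.gen -8->-6; result -6.
  cache.gen: runs — alpha.gen -8->-6; patch.gen 8->6; result -6.
  tokens.gen: runs — cache.gen -8->-6; alpha.gen -8->-6; result 0 (same value as before).
  utils.gen: checked — values it read are unchanged (tokens.gen unchanged); reused cached 0 without running.
  tables.gen: checked — values it read are unchanged (tokens.gen unchanged, utils.gen unchanged); reused cached 0 without running.
  merge.gen: checked — values it read are unchanged (tables.gen unchanged, utils.gen unchanged); reused cached 0 without running.
  graph.gen: runs — east.gen 8->6; result 0 (same value as before).

Key observation: the cutoff stops propagation at config.gen — its inputs' values are unchanged, so it reuses its cache.

Marked dirty: alpha.gen, audit.gen, cache.gen, config.gen, delta.gen, east.gen, filter.gen, graph.gen, merge.gen, patch.gen, south.gen, tables.gen, tokens.gen, utils.gen.
Target commands that run: alpha.gen, audit.gen, cache.gen, delta.gen, east.gen, filter.gen, graph.gen, patch.gen, south.gen, tokens.gen — 10 in total.
Checked but reused from cache: config.gen, merge.gen, tables.gen, utils.gen.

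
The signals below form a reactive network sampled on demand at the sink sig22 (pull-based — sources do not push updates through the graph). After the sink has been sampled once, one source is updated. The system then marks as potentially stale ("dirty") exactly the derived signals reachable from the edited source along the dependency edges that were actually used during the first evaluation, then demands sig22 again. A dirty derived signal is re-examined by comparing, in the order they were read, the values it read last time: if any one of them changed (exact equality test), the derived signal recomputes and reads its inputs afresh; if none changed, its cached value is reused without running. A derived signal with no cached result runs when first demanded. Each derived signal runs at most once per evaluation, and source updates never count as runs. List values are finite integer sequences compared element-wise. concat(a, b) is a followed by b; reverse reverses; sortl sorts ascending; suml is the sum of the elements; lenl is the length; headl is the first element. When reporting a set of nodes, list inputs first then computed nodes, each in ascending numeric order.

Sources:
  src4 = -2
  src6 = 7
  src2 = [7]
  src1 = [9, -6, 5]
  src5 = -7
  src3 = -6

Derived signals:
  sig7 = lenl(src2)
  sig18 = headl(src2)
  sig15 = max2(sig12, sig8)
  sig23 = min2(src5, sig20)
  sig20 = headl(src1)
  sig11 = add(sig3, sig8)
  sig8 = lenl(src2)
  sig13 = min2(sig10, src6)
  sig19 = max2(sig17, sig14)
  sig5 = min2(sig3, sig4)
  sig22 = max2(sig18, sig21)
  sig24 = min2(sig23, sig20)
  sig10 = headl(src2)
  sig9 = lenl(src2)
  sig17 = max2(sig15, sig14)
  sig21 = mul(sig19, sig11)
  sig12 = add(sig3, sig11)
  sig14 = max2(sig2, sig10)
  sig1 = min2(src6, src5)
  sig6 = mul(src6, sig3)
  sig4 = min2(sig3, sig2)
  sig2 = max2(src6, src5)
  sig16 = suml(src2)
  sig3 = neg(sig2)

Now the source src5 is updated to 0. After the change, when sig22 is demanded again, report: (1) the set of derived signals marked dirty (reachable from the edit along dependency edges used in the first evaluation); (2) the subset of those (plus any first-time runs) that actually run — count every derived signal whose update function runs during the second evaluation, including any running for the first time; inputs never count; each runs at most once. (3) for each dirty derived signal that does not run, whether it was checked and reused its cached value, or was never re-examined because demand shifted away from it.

Dirty set: sig2, sig3, sig11, sig12, sig14, sig15, sig17, sig19, sig21, sig22.
Run set: sig2 (1 run).
Re-examined without running (cache reused): sig3, sig11, sig12, sig14, sig15, sig17, sig19, sig21, sig22.
The important point: sig2 recomputes to an identical value, and the output ends up unchanged.

Initial pass — values computed on the first demand:
  sig2 = max2(7, -7) = 7
  sig3 = neg(7) = -7
  sig8 = lenl([7]) = 1
  sig10 = headl([7]) = 7
  sig11 = add(-7, 1) = -6
  sig12 = add(-7, -6) = -13
  sig14 = max2(7, 7) = 7
  sig15 = max2(-13, 1) = 1
  sig17 = max2(1, 7) = 7
  sig18 = headl([7]) = 7
  sig19 = max2(7, 7) = 7
  sig21 = mul(7, -6) = -42
  sig22 = max2(7, -42) = 7

Second demand — change propagation:
  sig2: re-runs because src5 -7->0; new result 7 (unchanged).
  sig3: re-examined; everything it read last time is the same (sig2 unchanged) — cache -7 kept, no run.
  sig11: re-examined; everything it read last time is the same (sig3 unchanged, sig8 unchanged) — cache -6 kept, no run.
  sig12: re-examined; everything it read last time is the same (sig3 unchanged, sig11 unchanged) — cache -13 kept, no run.
  sig14: re-examined; everything it read last time is the same (sig2 unchanged, sig10 unchanged) — cache 7 kept, no run.
  sig15: re-examined; everything it read last time is the same (sig12 unchanged, sig8 unchanged) — cache 1 kept, no run.
  sig17: re-examined; everything it read last time is the same (sig15 unchanged, sig14 unchanged) — cache 7 kept, no run.
  sig19: re-examined; everything it read last time is the same (sig17 unchanged, sig14 unchanged) — cache 7 kept, no run.
  sig21: re-examined; everything it read last time is the same (sig19 unchanged, sig11 unchanged) — cache -42 kept, no run.
  sig22: re-examined; everything it read last time is the same (sig18 unchanged, sig21 unchanged) — cache 7 kept, no run.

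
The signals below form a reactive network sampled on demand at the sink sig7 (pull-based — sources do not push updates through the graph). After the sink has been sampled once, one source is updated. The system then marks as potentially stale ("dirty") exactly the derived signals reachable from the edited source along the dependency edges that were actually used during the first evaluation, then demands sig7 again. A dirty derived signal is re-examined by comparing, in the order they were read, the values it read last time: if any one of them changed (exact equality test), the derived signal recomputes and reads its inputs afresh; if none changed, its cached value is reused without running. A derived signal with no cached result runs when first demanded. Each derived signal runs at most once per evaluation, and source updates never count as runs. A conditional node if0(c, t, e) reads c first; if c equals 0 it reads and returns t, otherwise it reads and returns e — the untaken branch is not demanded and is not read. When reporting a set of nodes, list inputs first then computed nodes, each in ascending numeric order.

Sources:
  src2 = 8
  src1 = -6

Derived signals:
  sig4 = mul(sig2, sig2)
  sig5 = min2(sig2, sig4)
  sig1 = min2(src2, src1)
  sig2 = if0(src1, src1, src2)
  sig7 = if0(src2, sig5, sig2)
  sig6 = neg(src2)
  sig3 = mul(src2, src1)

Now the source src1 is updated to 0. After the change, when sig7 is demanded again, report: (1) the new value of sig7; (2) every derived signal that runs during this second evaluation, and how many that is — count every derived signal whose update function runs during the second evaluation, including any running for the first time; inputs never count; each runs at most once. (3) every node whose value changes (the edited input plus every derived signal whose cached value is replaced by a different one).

Initial pass — values computed on the first demand:
  sig2 = if0(src1=-6 -> else branch src2) = 8
  sig7 = if0(src2=8 -> else branch sig2) = 8

Second demand — change propagation:
  sig2: re-runs because src1 -6->0; new result 0.
  sig7: re-runs because sig2 8->0; new result 0.

sig7 now evaluates to 0.
Run set: sig2, sig7 (2 run).
Changed values: src1, sig2, sig7.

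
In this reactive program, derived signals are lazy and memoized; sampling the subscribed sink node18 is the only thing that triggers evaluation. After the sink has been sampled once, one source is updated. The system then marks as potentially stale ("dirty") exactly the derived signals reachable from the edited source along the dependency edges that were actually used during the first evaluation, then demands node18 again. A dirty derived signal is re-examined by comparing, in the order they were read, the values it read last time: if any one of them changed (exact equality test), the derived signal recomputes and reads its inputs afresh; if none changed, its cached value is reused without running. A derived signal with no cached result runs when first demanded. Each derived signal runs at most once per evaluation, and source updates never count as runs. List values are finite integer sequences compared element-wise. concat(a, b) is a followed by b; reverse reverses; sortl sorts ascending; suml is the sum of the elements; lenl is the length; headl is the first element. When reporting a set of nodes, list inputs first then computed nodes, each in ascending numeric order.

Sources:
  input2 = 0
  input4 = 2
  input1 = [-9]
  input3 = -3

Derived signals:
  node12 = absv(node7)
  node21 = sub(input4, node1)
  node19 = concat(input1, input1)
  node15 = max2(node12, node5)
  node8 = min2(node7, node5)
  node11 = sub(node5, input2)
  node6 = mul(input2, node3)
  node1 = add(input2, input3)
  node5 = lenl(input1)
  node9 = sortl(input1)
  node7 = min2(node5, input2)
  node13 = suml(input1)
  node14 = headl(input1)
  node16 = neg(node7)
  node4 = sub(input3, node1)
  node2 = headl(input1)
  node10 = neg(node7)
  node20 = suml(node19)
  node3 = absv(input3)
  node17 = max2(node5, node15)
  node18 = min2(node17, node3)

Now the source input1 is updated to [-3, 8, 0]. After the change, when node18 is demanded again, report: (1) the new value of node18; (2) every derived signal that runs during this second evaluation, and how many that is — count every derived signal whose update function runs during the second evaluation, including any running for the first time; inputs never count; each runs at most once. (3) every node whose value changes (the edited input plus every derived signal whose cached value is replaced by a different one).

First demand of the output computes:
  node3 = absv(-3) = 3
  node5 = lenl([-9]) = 1
  node7 = min2(1, 0) = 0
  node12 = absv(0) = 0
  node15 = max2(0, 1) = 1
  node17 = max2(1, 1) = 1
  node18 = min2(1, 3) = 1

After the edit, cleaning proceeds:
  node5: a read changed (input1 [-9]->[-3, 8, 0]) — executes, giving 3.
  node7: a read changed (node5 1->3) — executes, giving 0 — identical to its old value.
  node12: dirty, but its reads are unchanged (node7 unchanged); cached 0 stands.
  node15: a read changed (node5 1->3) — executes, giving 3.
  node17: a read changed (node5 1->3; node15 1->3) — executes, giving 3.
  node18: a read changed (node17 1->3) — executes, giving 3.

Note where the cutoff bites: node12 is checked, finds nothing changed, and keeps its cache.

Demanding node18 again yields 3.
5 derived signals run: node5, node7, node15, node17, node18.
The nodes whose values change: input1, node5, node15, node17, node18.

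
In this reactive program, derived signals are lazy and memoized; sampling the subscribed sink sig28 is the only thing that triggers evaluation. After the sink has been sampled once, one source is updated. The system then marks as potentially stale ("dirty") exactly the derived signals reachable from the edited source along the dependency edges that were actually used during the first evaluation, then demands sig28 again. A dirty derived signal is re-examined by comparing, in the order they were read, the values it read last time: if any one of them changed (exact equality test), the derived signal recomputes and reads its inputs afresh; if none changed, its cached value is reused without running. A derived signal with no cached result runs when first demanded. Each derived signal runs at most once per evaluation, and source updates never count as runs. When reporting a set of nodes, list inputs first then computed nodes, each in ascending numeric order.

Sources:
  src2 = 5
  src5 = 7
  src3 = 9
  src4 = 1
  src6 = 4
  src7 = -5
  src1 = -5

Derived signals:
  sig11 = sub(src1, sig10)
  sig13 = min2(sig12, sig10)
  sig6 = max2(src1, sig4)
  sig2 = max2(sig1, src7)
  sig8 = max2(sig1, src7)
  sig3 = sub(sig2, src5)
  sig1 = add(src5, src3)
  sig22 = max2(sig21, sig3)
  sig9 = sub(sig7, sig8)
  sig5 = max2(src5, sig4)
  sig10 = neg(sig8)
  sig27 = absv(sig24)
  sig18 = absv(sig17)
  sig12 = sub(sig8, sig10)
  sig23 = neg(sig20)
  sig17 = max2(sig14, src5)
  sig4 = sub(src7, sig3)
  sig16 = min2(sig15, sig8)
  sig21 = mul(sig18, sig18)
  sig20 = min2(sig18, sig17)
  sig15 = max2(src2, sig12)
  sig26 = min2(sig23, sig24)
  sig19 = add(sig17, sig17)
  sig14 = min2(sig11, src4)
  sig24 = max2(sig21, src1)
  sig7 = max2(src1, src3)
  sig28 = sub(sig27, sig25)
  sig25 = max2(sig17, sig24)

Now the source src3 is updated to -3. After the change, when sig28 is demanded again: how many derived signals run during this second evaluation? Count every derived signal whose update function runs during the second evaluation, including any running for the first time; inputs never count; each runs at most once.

6 derived signals run: sig1, sig8, sig10, sig11, sig14, sig17.
Note the absorption at sig17: it re-runs yet its value is the same, leaving the output's value untouched.

First demand of the output computes:
  sig1 = add(7, 9) = 16
  sig8 = max2(16, -5) = 16
  sig10 = neg(16) = -16
  sig11 = sub(-5, -16) = 11
  sig14 = min2(11, 1) = 1
  sig17 = max2(1, 7) = 7
  sig18 = absv(7) = 7
  sig21 = mul(7, 7) = 49
  sig24 = max2(49, -5) = 49
  sig25 = max2(7, 49) = 49
  sig27 = absv(49) = 49
  sig28 = sub(49, 49) = 0

After the edit, cleaning proceeds:
  sig1: a read changed (src3 9->-3) — executes, giving 4.
  sig8: a read changed (sig1 16->4) — executes, giving 4.
  sig10: a read changed (sig8 16->4) — executes, giving -4.
  sig11: a read changed (sig10 -16->-4) — executes, giving -1.
  sig14: a read changed (sig11 11->-1) — executes, giving -1.
  sig17: a read changed (sig14 1->-1) — executes, giving 7 — identical to its old value.
  sig18: dirty, but its reads are unchanged (sig17 unchanged); cached 7 stands.
  sig21: dirty, but its reads are unchanged (sig18 unchanged, sig18 unchanged); cached 49 stands.
  sig24: dirty, but its reads are unchanged (sig21 unchanged, src1 unchanged); cached 49 stands.
  sig25: dirty, but its reads are unchanged (sig17 unchanged, sig24 unchanged); cached 49 stands.
  sig27: dirty, but its reads are unchanged (sig24 unchanged); cached 49 stands.
  sig28: dirty, but its reads are unchanged (sig27 unchanged, sig25 unchanged); cached 0 stands.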